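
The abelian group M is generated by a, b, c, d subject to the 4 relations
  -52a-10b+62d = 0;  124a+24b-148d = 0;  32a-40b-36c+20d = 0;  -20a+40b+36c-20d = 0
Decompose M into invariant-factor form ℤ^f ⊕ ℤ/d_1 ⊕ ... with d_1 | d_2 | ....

rank_ℚ(R)=4; free=4−4=0
SNF(R) diag = [2, 4, 12, 36] → torsion [2, 4, 12, 36]

Answer: M ≅ ℤ/2 ⊕ ℤ/4 ⊕ ℤ/12 ⊕ ℤ/36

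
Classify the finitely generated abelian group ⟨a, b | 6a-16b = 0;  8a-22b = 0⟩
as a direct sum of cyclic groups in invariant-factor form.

rank_ℚ(R)=2; free=2−2=0
SNF(R) diag = [2, 2] → torsion [2, 2]

Answer: M ≅ ℤ/2 ⊕ ℤ/2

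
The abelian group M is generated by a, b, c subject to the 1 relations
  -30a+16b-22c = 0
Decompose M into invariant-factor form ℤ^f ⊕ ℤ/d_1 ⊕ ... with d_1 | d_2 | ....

Answer: M ≅ ℤ^2 ⊕ ℤ/2

Derivation:
rank_ℚ(R)=1; free=3−1=2
SNF(R) diag = [2] → torsion [2]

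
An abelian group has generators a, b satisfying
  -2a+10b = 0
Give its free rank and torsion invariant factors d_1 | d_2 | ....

Answer: M ≅ ℤ^1 ⊕ ℤ/2

Derivation:
rank_ℚ(R)=1; free=2−1=1
SNF(R) diag = [2] → torsion [2]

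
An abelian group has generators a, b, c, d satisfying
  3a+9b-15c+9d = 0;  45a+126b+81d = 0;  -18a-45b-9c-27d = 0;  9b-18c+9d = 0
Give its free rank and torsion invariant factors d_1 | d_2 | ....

Answer: M ≅ ℤ/3 ⊕ ℤ/9 ⊕ ℤ/9 ⊕ ℤ/9

Derivation:
rank_ℚ(R)=4; free=4−4=0
SNF(R) diag = [3, 9, 9, 9] → torsion [3, 9, 9, 9]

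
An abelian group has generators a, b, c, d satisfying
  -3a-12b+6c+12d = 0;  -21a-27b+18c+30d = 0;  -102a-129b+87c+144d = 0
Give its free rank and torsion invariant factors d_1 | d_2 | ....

rank_ℚ(R)=3; free=4−3=1
SNF(R) diag = [3, 3, 3] → torsion [3, 3, 3]

Answer: M ≅ ℤ^1 ⊕ ℤ/3 ⊕ ℤ/3 ⊕ ℤ/3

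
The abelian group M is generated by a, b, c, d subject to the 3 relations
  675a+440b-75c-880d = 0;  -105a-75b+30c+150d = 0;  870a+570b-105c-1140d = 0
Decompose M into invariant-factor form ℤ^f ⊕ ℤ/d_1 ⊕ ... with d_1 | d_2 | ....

rank_ℚ(R)=3; free=4−3=1
SNF(R) diag = [5, 15, 15] → torsion [5, 15, 15]

Answer: M ≅ ℤ^1 ⊕ ℤ/5 ⊕ ℤ/15 ⊕ ℤ/15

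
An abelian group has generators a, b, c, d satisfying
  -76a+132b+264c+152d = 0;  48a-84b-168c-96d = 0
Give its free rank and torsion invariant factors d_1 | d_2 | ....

rank_ℚ(R)=2; free=4−2=2
SNF(R) diag = [4, 12] → torsion [4, 12]

Answer: M ≅ ℤ^2 ⊕ ℤ/4 ⊕ ℤ/12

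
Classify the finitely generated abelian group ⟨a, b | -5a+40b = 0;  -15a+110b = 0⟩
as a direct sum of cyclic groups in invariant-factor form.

rank_ℚ(R)=2; free=2−2=0
SNF(R) diag = [5, 10] → torsion [5, 10]

Answer: M ≅ ℤ/5 ⊕ ℤ/10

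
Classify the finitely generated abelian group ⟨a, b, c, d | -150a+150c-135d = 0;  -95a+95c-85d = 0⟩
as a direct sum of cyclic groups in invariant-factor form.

rank_ℚ(R)=2; free=4−2=2
SNF(R) diag = [5, 15] → torsion [5, 15]

Answer: M ≅ ℤ^2 ⊕ ℤ/5 ⊕ ℤ/15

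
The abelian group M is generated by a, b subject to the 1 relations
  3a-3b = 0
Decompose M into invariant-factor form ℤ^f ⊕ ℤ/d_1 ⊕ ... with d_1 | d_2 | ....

rank_ℚ(R)=1; free=2−1=1
SNF(R) diag = [3] → torsion [3]

Answer: M ≅ ℤ^1 ⊕ ℤ/3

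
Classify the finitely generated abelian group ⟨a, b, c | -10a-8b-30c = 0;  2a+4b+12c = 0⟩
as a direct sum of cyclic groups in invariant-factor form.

rank_ℚ(R)=2; free=3−2=1
SNF(R) diag = [2, 6] → torsion [2, 6]

Answer: M ≅ ℤ^1 ⊕ ℤ/2 ⊕ ℤ/6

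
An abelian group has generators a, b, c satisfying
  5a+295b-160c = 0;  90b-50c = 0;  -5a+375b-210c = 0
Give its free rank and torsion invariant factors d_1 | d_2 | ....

Answer: M ≅ ℤ/5 ⊕ ℤ/10 ⊕ ℤ/20

Derivation:
rank_ℚ(R)=3; free=3−3=0
SNF(R) diag = [5, 10, 20] → torsion [5, 10, 20]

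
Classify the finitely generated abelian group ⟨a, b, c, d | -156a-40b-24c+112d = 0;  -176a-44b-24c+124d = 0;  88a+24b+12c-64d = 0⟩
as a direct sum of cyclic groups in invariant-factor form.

Answer: M ≅ ℤ^1 ⊕ ℤ/4 ⊕ ℤ/4 ⊕ ℤ/12

Derivation:
rank_ℚ(R)=3; free=4−3=1
SNF(R) diag = [4, 4, 12] → torsion [4, 4, 12]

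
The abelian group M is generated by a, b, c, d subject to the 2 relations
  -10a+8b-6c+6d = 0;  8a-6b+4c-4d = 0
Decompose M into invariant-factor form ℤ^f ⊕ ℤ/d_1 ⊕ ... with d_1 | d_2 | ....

Answer: M ≅ ℤ^2 ⊕ ℤ/2 ⊕ ℤ/2

Derivation:
rank_ℚ(R)=2; free=4−2=2
SNF(R) diag = [2, 2] → torsion [2, 2]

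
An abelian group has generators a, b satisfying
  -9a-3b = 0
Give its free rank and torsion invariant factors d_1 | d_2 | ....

rank_ℚ(R)=1; free=2−1=1
SNF(R) diag = [3] → torsion [3]

Answer: M ≅ ℤ^1 ⊕ ℤ/3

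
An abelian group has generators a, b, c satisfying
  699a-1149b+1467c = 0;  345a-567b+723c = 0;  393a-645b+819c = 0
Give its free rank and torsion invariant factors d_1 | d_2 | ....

rank_ℚ(R)=3; free=3−3=0
SNF(R) diag = [3, 6, 18] → torsion [3, 6, 18]

Answer: M ≅ ℤ/3 ⊕ ℤ/6 ⊕ ℤ/18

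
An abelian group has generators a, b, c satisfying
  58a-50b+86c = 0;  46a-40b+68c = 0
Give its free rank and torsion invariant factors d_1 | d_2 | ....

rank_ℚ(R)=2; free=3−2=1
SNF(R) diag = [2, 2] → torsion [2, 2]

Answer: M ≅ ℤ^1 ⊕ ℤ/2 ⊕ ℤ/2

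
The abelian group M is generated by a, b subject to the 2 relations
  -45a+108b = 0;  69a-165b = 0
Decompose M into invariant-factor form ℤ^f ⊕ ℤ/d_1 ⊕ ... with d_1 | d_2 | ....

Answer: M ≅ ℤ/3 ⊕ ℤ/9

Derivation:
rank_ℚ(R)=2; free=2−2=0
SNF(R) diag = [3, 9] → torsion [3, 9]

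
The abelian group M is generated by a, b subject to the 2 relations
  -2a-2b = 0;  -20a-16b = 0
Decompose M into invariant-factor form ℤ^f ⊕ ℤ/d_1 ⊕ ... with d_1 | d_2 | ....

rank_ℚ(R)=2; free=2−2=0
SNF(R) diag = [2, 4] → torsion [2, 4]

Answer: M ≅ ℤ/2 ⊕ ℤ/4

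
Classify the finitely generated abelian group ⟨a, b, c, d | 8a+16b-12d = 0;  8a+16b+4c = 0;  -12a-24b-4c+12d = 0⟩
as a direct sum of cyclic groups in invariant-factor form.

Answer: M ≅ ℤ^1 ⊕ ℤ/4 ⊕ ℤ/4 ⊕ ℤ/12

Derivation:
rank_ℚ(R)=3; free=4−3=1
SNF(R) diag = [4, 4, 12] → torsion [4, 4, 12]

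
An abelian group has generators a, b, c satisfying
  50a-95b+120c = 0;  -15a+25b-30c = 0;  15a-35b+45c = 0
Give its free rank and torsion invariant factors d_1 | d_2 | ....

Answer: M ≅ ℤ/5 ⊕ ℤ/5 ⊕ ℤ/15

Derivation:
rank_ℚ(R)=3; free=3−3=0
SNF(R) diag = [5, 5, 15] → torsion [5, 5, 15]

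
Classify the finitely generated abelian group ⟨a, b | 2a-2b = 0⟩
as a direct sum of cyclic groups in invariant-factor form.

Answer: M ≅ ℤ^1 ⊕ ℤ/2

Derivation:
rank_ℚ(R)=1; free=2−1=1
SNF(R) diag = [2] → torsion [2]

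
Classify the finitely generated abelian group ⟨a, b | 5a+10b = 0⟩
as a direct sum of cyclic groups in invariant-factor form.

rank_ℚ(R)=1; free=2−1=1
SNF(R) diag = [5] → torsion [5]

Answer: M ≅ ℤ^1 ⊕ ℤ/5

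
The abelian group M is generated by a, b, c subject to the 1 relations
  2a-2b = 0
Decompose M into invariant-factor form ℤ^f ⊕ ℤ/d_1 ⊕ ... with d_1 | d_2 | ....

Answer: M ≅ ℤ^2 ⊕ ℤ/2

Derivation:
rank_ℚ(R)=1; free=3−1=2
SNF(R) diag = [2] → torsion [2]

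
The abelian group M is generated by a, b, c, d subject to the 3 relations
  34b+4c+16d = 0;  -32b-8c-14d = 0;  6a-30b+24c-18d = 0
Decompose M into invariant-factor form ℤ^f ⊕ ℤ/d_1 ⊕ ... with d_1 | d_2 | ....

rank_ℚ(R)=3; free=4−3=1
SNF(R) diag = [2, 6, 18] → torsion [2, 6, 18]

Answer: M ≅ ℤ^1 ⊕ ℤ/2 ⊕ ℤ/6 ⊕ ℤ/18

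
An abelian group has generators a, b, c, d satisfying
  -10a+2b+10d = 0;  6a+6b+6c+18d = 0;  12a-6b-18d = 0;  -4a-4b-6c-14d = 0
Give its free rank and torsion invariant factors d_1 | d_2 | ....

Answer: M ≅ ℤ/2 ⊕ ℤ/6 ⊕ ℤ/6 ⊕ ℤ/6

Derivation:
rank_ℚ(R)=4; free=4−4=0
SNF(R) diag = [2, 6, 6, 6] → torsion [2, 6, 6, 6]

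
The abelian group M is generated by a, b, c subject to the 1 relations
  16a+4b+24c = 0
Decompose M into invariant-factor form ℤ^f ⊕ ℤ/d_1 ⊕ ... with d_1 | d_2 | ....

Answer: M ≅ ℤ^2 ⊕ ℤ/4

Derivation:
rank_ℚ(R)=1; free=3−1=2
SNF(R) diag = [4] → torsion [4]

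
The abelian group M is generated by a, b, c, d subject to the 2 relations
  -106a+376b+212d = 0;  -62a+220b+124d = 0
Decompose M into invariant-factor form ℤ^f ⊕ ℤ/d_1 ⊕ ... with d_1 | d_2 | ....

Answer: M ≅ ℤ^2 ⊕ ℤ/2 ⊕ ℤ/4

Derivation:
rank_ℚ(R)=2; free=4−2=2
SNF(R) diag = [2, 4] → torsion [2, 4]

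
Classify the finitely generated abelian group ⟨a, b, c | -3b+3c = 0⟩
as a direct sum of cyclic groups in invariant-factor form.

Answer: M ≅ ℤ^2 ⊕ ℤ/3

Derivation:
rank_ℚ(R)=1; free=3−1=2
SNF(R) diag = [3] → torsion [3]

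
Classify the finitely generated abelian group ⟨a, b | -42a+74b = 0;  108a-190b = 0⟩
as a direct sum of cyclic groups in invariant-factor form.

Answer: M ≅ ℤ/2 ⊕ ℤ/6

Derivation:
rank_ℚ(R)=2; free=2−2=0
SNF(R) diag = [2, 6] → torsion [2, 6]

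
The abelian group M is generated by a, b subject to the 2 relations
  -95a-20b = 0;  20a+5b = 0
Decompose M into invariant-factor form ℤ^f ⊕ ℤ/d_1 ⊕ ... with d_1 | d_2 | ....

Answer: M ≅ ℤ/5 ⊕ ℤ/15

Derivation:
rank_ℚ(R)=2; free=2−2=0
SNF(R) diag = [5, 15] → torsion [5, 15]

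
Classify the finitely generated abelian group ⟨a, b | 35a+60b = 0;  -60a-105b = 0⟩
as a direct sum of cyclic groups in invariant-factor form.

Answer: M ≅ ℤ/5 ⊕ ℤ/15

Derivation:
rank_ℚ(R)=2; free=2−2=0
SNF(R) diag = [5, 15] → torsion [5, 15]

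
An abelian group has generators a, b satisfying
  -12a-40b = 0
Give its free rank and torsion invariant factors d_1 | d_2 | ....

Answer: M ≅ ℤ^1 ⊕ ℤ/4

Derivation:
rank_ℚ(R)=1; free=2−1=1
SNF(R) diag = [4] → torsion [4]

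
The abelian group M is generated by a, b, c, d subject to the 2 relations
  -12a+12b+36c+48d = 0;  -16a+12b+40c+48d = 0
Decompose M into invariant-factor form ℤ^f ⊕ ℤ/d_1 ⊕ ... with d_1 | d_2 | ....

rank_ℚ(R)=2; free=4−2=2
SNF(R) diag = [4, 12] → torsion [4, 12]

Answer: M ≅ ℤ^2 ⊕ ℤ/4 ⊕ ℤ/12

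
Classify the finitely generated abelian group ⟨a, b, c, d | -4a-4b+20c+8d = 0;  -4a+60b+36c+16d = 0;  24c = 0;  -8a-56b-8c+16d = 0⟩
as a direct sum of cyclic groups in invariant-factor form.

Answer: M ≅ ℤ/4 ⊕ ℤ/8 ⊕ ℤ/24 ⊕ ℤ/48

Derivation:
rank_ℚ(R)=4; free=4−4=0
SNF(R) diag = [4, 8, 24, 48] → torsion [4, 8, 24, 48]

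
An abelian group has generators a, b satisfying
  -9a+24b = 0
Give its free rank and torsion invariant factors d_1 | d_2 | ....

rank_ℚ(R)=1; free=2−1=1
SNF(R) diag = [3] → torsion [3]

Answer: M ≅ ℤ^1 ⊕ ℤ/3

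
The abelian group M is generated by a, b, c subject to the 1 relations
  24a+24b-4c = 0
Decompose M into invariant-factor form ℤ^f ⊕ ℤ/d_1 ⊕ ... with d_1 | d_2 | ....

rank_ℚ(R)=1; free=3−1=2
SNF(R) diag = [4] → torsion [4]

Answer: M ≅ ℤ^2 ⊕ ℤ/4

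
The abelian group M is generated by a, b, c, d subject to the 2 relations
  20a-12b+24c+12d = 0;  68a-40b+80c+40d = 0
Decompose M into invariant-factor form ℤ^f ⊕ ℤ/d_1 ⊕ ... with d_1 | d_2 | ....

Answer: M ≅ ℤ^2 ⊕ ℤ/4 ⊕ ℤ/4

Derivation:
rank_ℚ(R)=2; free=4−2=2
SNF(R) diag = [4, 4] → torsion [4, 4]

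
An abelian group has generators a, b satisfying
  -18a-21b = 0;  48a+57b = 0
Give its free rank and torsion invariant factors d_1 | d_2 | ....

Answer: M ≅ ℤ/3 ⊕ ℤ/6

Derivation:
rank_ℚ(R)=2; free=2−2=0
SNF(R) diag = [3, 6] → torsion [3, 6]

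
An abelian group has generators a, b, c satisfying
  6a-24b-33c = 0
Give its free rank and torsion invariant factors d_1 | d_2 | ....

rank_ℚ(R)=1; free=3−1=2
SNF(R) diag = [3] → torsion [3]

Answer: M ≅ ℤ^2 ⊕ ℤ/3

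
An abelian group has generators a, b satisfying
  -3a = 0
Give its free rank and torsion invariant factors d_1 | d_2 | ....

rank_ℚ(R)=1; free=2−1=1
SNF(R) diag = [3] → torsion [3]

Answer: M ≅ ℤ^1 ⊕ ℤ/3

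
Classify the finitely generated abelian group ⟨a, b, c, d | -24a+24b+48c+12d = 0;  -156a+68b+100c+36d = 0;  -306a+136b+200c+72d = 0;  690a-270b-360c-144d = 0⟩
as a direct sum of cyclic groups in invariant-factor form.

Answer: M ≅ ℤ/2 ⊕ ℤ/6 ⊕ ℤ/12 ⊕ ℤ/36

Derivation:
rank_ℚ(R)=4; free=4−4=0
SNF(R) diag = [2, 6, 12, 36] → torsion [2, 6, 12, 36]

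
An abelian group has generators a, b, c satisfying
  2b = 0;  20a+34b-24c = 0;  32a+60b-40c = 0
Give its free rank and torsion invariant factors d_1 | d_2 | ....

rank_ℚ(R)=3; free=3−3=0
SNF(R) diag = [2, 4, 8] → torsion [2, 4, 8]

Answer: M ≅ ℤ/2 ⊕ ℤ/4 ⊕ ℤ/8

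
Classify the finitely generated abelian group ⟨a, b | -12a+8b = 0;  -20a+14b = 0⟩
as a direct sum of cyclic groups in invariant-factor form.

Answer: M ≅ ℤ/2 ⊕ ℤ/4

Derivation:
rank_ℚ(R)=2; free=2−2=0
SNF(R) diag = [2, 4] → torsion [2, 4]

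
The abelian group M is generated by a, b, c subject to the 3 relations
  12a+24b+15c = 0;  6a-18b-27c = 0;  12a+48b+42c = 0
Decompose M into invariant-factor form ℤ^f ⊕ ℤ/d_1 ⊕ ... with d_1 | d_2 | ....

Answer: M ≅ ℤ/3 ⊕ ℤ/6 ⊕ ℤ/12

Derivation:
rank_ℚ(R)=3; free=3−3=0
SNF(R) diag = [3, 6, 12] → torsion [3, 6, 12]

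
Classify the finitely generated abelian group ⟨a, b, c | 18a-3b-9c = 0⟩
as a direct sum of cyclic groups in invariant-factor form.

rank_ℚ(R)=1; free=3−1=2
SNF(R) diag = [3] → torsion [3]

Answer: M ≅ ℤ^2 ⊕ ℤ/3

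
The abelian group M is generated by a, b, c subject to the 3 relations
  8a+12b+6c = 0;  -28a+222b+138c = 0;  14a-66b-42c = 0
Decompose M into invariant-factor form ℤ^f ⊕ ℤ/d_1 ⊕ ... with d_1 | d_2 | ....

rank_ℚ(R)=3; free=3−3=0
SNF(R) diag = [2, 6, 18] → torsion [2, 6, 18]

Answer: M ≅ ℤ/2 ⊕ ℤ/6 ⊕ ℤ/18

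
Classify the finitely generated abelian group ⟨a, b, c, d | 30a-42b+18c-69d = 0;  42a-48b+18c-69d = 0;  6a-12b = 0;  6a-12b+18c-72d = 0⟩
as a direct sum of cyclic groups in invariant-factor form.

Answer: M ≅ ℤ/3 ⊕ ℤ/6 ⊕ ℤ/18 ⊕ ℤ/18

Derivation:
rank_ℚ(R)=4; free=4−4=0
SNF(R) diag = [3, 6, 18, 18] → torsion [3, 6, 18, 18]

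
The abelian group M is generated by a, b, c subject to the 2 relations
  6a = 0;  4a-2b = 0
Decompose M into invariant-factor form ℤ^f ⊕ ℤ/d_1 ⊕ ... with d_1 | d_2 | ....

Answer: M ≅ ℤ^1 ⊕ ℤ/2 ⊕ ℤ/6

Derivation:
rank_ℚ(R)=2; free=3−2=1
SNF(R) diag = [2, 6] → torsion [2, 6]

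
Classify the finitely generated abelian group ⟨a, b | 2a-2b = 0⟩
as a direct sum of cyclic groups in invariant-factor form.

rank_ℚ(R)=1; free=2−1=1
SNF(R) diag = [2] → torsion [2]

Answer: M ≅ ℤ^1 ⊕ ℤ/2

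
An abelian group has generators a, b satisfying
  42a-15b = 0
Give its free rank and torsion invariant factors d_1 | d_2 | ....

Answer: M ≅ ℤ^1 ⊕ ℤ/3

Derivation:
rank_ℚ(R)=1; free=2−1=1
SNF(R) diag = [3] → torsion [3]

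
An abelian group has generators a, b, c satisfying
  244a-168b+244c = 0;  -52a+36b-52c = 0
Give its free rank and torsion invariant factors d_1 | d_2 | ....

rank_ℚ(R)=2; free=3−2=1
SNF(R) diag = [4, 12] → torsion [4, 12]

Answer: M ≅ ℤ^1 ⊕ ℤ/4 ⊕ ℤ/12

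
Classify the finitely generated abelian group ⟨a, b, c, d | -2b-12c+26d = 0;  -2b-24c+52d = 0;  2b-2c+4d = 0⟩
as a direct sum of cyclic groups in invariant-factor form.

rank_ℚ(R)=3; free=4−3=1
SNF(R) diag = [2, 2, 2] → torsion [2, 2, 2]

Answer: M ≅ ℤ^1 ⊕ ℤ/2 ⊕ ℤ/2 ⊕ ℤ/2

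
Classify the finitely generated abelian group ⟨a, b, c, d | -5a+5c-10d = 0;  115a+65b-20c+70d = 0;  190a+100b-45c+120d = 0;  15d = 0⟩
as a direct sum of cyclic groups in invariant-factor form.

Answer: M ≅ ℤ/5 ⊕ ℤ/5 ⊕ ℤ/15 ⊕ ℤ/15

Derivation:
rank_ℚ(R)=4; free=4−4=0
SNF(R) diag = [5, 5, 15, 15] → torsion [5, 5, 15, 15]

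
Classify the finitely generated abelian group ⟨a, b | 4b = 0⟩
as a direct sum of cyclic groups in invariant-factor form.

Answer: M ≅ ℤ^1 ⊕ ℤ/4

Derivation:
rank_ℚ(R)=1; free=2−1=1
SNF(R) diag = [4] → torsion [4]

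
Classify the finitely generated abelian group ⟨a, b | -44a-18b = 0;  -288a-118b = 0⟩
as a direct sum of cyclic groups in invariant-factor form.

rank_ℚ(R)=2; free=2−2=0
SNF(R) diag = [2, 4] → torsion [2, 4]

Answer: M ≅ ℤ/2 ⊕ ℤ/4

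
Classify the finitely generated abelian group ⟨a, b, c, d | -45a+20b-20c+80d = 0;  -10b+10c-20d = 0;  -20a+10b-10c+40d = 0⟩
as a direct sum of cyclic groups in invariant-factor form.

Answer: M ≅ ℤ^1 ⊕ ℤ/5 ⊕ ℤ/10 ⊕ ℤ/20

Derivation:
rank_ℚ(R)=3; free=4−3=1
SNF(R) diag = [5, 10, 20] → torsion [5, 10, 20]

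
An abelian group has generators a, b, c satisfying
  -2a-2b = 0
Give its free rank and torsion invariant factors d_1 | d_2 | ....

rank_ℚ(R)=1; free=3−1=2
SNF(R) diag = [2] → torsion [2]

Answer: M ≅ ℤ^2 ⊕ ℤ/2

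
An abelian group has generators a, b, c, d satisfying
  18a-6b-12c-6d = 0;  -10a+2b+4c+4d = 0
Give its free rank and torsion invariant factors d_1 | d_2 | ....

rank_ℚ(R)=2; free=4−2=2
SNF(R) diag = [2, 6] → torsion [2, 6]

Answer: M ≅ ℤ^2 ⊕ ℤ/2 ⊕ ℤ/6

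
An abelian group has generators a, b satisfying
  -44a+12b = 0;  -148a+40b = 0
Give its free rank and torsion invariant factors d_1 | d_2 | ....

rank_ℚ(R)=2; free=2−2=0
SNF(R) diag = [4, 4] → torsion [4, 4]

Answer: M ≅ ℤ/4 ⊕ ℤ/4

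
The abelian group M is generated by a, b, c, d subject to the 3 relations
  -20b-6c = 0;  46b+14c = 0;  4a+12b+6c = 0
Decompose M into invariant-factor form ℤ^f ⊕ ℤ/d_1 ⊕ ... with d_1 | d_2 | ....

rank_ℚ(R)=3; free=4−3=1
SNF(R) diag = [2, 2, 4] → torsion [2, 2, 4]

Answer: M ≅ ℤ^1 ⊕ ℤ/2 ⊕ ℤ/2 ⊕ ℤ/4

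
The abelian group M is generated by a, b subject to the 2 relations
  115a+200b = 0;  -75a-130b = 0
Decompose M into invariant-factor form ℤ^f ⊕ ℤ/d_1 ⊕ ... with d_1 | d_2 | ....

rank_ℚ(R)=2; free=2−2=0
SNF(R) diag = [5, 10] → torsion [5, 10]

Answer: M ≅ ℤ/5 ⊕ ℤ/10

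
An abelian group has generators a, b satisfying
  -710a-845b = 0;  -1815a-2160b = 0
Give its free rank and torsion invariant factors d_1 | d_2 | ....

rank_ℚ(R)=2; free=2−2=0
SNF(R) diag = [5, 15] → torsion [5, 15]

Answer: M ≅ ℤ/5 ⊕ ℤ/15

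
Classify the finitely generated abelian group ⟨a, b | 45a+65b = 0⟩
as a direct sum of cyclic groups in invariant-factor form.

rank_ℚ(R)=1; free=2−1=1
SNF(R) diag = [5] → torsion [5]

Answer: M ≅ ℤ^1 ⊕ ℤ/5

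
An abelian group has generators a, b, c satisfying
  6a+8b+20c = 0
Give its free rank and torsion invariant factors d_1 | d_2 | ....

Answer: M ≅ ℤ^2 ⊕ ℤ/2

Derivation:
rank_ℚ(R)=1; free=3−1=2
SNF(R) diag = [2] → torsion [2]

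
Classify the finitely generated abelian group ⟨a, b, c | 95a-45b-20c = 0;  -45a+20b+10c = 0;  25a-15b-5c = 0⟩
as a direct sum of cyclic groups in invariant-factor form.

Answer: M ≅ ℤ/5 ⊕ ℤ/5 ⊕ ℤ/5

Derivation:
rank_ℚ(R)=3; free=3−3=0
SNF(R) diag = [5, 5, 5] → torsion [5, 5, 5]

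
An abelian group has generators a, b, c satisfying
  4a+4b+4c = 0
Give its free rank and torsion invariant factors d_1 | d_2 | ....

Answer: M ≅ ℤ^2 ⊕ ℤ/4

Derivation:
rank_ℚ(R)=1; free=3−1=2
SNF(R) diag = [4] → torsion [4]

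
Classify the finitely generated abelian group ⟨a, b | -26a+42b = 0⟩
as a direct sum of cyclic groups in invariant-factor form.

rank_ℚ(R)=1; free=2−1=1
SNF(R) diag = [2] → torsion [2]

Answer: M ≅ ℤ^1 ⊕ ℤ/2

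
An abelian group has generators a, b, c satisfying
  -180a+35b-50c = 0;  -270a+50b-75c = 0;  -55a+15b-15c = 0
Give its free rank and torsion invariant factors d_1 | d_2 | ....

rank_ℚ(R)=3; free=3−3=0
SNF(R) diag = [5, 5, 5] → torsion [5, 5, 5]

Answer: M ≅ ℤ/5 ⊕ ℤ/5 ⊕ ℤ/5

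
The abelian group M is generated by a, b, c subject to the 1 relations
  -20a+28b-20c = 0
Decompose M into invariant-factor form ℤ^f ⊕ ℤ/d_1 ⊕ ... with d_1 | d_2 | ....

rank_ℚ(R)=1; free=3−1=2
SNF(R) diag = [4] → torsion [4]

Answer: M ≅ ℤ^2 ⊕ ℤ/4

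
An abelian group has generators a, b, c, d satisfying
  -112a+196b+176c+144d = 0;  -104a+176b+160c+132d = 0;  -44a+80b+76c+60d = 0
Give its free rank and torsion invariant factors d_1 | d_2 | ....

Answer: M ≅ ℤ^1 ⊕ ℤ/4 ⊕ ℤ/12 ⊕ ℤ/36

Derivation:
rank_ℚ(R)=3; free=4−3=1
SNF(R) diag = [4, 12, 36] → torsion [4, 12, 36]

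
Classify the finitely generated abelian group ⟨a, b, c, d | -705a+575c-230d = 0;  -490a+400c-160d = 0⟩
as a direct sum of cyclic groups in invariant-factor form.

Answer: M ≅ ℤ^2 ⊕ ℤ/5 ⊕ ℤ/10

Derivation:
rank_ℚ(R)=2; free=4−2=2
SNF(R) diag = [5, 10] → torsion [5, 10]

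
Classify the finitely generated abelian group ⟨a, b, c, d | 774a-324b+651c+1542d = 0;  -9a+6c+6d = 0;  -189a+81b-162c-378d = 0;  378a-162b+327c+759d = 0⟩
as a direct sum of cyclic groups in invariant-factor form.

rank_ℚ(R)=4; free=4−4=0
SNF(R) diag = [3, 9, 27, 81] → torsion [3, 9, 27, 81]

Answer: M ≅ ℤ/3 ⊕ ℤ/9 ⊕ ℤ/27 ⊕ ℤ/81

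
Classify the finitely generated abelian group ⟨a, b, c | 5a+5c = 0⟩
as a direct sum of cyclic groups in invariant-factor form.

Answer: M ≅ ℤ^2 ⊕ ℤ/5

Derivation:
rank_ℚ(R)=1; free=3−1=2
SNF(R) diag = [5] → torsion [5]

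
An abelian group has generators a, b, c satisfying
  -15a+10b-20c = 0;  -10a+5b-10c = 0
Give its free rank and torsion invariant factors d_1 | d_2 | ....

rank_ℚ(R)=2; free=3−2=1
SNF(R) diag = [5, 5] → torsion [5, 5]

Answer: M ≅ ℤ^1 ⊕ ℤ/5 ⊕ ℤ/5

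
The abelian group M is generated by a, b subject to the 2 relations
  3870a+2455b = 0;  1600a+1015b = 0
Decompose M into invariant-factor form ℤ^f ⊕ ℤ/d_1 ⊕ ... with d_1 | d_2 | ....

rank_ℚ(R)=2; free=2−2=0
SNF(R) diag = [5, 10] → torsion [5, 10]

Answer: M ≅ ℤ/5 ⊕ ℤ/10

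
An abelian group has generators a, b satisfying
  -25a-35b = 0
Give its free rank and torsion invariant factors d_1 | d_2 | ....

rank_ℚ(R)=1; free=2−1=1
SNF(R) diag = [5] → torsion [5]

Answer: M ≅ ℤ^1 ⊕ ℤ/5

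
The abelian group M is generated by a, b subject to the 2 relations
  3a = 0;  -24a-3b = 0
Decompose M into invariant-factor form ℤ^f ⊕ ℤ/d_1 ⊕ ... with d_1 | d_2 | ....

rank_ℚ(R)=2; free=2−2=0
SNF(R) diag = [3, 3] → torsion [3, 3]

Answer: M ≅ ℤ/3 ⊕ ℤ/3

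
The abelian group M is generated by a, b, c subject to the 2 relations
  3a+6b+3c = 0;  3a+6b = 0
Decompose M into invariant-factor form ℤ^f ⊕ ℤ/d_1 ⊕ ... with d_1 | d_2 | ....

Answer: M ≅ ℤ^1 ⊕ ℤ/3 ⊕ ℤ/3

Derivation:
rank_ℚ(R)=2; free=3−2=1
SNF(R) diag = [3, 3] → torsion [3, 3]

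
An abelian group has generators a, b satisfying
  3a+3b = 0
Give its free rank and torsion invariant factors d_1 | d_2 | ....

Answer: M ≅ ℤ^1 ⊕ ℤ/3

Derivation:
rank_ℚ(R)=1; free=2−1=1
SNF(R) diag = [3] → torsion [3]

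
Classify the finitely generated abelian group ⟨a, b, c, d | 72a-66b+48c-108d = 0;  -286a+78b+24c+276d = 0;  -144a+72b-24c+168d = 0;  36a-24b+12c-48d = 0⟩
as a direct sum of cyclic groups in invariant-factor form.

rank_ℚ(R)=4; free=4−4=0
SNF(R) diag = [2, 6, 12, 24] → torsion [2, 6, 12, 24]

Answer: M ≅ ℤ/2 ⊕ ℤ/6 ⊕ ℤ/12 ⊕ ℤ/24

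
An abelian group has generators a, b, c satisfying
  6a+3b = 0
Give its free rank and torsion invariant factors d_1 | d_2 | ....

Answer: M ≅ ℤ^2 ⊕ ℤ/3

Derivation:
rank_ℚ(R)=1; free=3−1=2
SNF(R) diag = [3] → torsion [3]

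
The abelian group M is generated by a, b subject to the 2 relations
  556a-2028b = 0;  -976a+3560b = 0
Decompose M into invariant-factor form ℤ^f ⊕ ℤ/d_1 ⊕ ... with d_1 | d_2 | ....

rank_ℚ(R)=2; free=2−2=0
SNF(R) diag = [4, 8] → torsion [4, 8]

Answer: M ≅ ℤ/4 ⊕ ℤ/8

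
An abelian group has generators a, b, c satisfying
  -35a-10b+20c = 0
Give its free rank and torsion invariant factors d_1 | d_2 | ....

Answer: M ≅ ℤ^2 ⊕ ℤ/5

Derivation:
rank_ℚ(R)=1; free=3−1=2
SNF(R) diag = [5] → torsion [5]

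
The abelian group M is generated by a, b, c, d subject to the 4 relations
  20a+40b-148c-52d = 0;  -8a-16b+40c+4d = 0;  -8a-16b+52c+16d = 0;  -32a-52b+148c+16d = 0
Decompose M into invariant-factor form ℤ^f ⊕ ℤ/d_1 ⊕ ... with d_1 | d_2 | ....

rank_ℚ(R)=4; free=4−4=0
SNF(R) diag = [4, 12, 12, 12] → torsion [4, 12, 12, 12]

Answer: M ≅ ℤ/4 ⊕ ℤ/12 ⊕ ℤ/12 ⊕ ℤ/12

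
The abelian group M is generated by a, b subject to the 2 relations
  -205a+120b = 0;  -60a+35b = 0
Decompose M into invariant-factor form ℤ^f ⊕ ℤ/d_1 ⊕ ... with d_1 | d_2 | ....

rank_ℚ(R)=2; free=2−2=0
SNF(R) diag = [5, 5] → torsion [5, 5]

Answer: M ≅ ℤ/5 ⊕ ℤ/5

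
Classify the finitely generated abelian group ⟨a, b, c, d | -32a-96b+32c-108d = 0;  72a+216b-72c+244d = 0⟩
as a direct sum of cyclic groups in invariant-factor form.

rank_ℚ(R)=2; free=4−2=2
SNF(R) diag = [4, 8] → torsion [4, 8]

Answer: M ≅ ℤ^2 ⊕ ℤ/4 ⊕ ℤ/8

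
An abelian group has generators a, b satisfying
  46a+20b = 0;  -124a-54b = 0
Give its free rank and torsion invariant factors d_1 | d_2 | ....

rank_ℚ(R)=2; free=2−2=0
SNF(R) diag = [2, 2] → torsion [2, 2]

Answer: M ≅ ℤ/2 ⊕ ℤ/2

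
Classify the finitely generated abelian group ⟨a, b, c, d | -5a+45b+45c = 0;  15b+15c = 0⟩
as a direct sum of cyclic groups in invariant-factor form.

rank_ℚ(R)=2; free=4−2=2
SNF(R) diag = [5, 15] → torsion [5, 15]

Answer: M ≅ ℤ^2 ⊕ ℤ/5 ⊕ ℤ/15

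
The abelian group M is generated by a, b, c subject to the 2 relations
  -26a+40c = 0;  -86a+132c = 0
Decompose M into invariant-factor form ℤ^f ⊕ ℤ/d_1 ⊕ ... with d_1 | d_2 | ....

rank_ℚ(R)=2; free=3−2=1
SNF(R) diag = [2, 4] → torsion [2, 4]

Answer: M ≅ ℤ^1 ⊕ ℤ/2 ⊕ ℤ/4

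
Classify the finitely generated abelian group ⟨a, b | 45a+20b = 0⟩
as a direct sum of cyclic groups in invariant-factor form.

Answer: M ≅ ℤ^1 ⊕ ℤ/5

Derivation:
rank_ℚ(R)=1; free=2−1=1
SNF(R) diag = [5] → torsion [5]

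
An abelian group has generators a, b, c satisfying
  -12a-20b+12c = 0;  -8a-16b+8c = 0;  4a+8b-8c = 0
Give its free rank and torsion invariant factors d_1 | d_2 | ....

Answer: M ≅ ℤ/4 ⊕ ℤ/4 ⊕ ℤ/8

Derivation:
rank_ℚ(R)=3; free=3−3=0
SNF(R) diag = [4, 4, 8] → torsion [4, 4, 8]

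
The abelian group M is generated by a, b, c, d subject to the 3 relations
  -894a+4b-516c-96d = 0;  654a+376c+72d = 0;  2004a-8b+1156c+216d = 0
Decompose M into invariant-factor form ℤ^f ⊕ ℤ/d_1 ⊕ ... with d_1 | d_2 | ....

rank_ℚ(R)=3; free=4−3=1
SNF(R) diag = [2, 4, 12] → torsion [2, 4, 12]

Answer: M ≅ ℤ^1 ⊕ ℤ/2 ⊕ ℤ/4 ⊕ ℤ/12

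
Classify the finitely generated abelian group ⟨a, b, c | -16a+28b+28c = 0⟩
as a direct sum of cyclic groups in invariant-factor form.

rank_ℚ(R)=1; free=3−1=2
SNF(R) diag = [4] → torsion [4]

Answer: M ≅ ℤ^2 ⊕ ℤ/4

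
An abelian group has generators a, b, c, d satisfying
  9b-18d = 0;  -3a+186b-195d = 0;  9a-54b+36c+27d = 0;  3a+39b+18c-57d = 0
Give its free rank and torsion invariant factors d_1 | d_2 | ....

rank_ℚ(R)=4; free=4−4=0
SNF(R) diag = [3, 9, 18, 54] → torsion [3, 9, 18, 54]

Answer: M ≅ ℤ/3 ⊕ ℤ/9 ⊕ ℤ/18 ⊕ ℤ/54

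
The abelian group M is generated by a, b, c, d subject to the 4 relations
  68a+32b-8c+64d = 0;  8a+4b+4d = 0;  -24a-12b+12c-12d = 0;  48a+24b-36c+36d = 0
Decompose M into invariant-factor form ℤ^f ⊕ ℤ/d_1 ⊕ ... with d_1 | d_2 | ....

rank_ℚ(R)=4; free=4−4=0
SNF(R) diag = [4, 4, 12, 12] → torsion [4, 4, 12, 12]

Answer: M ≅ ℤ/4 ⊕ ℤ/4 ⊕ ℤ/12 ⊕ ℤ/12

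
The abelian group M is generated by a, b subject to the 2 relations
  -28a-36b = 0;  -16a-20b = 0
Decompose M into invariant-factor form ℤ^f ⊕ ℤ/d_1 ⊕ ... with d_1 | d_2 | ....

Answer: M ≅ ℤ/4 ⊕ ℤ/4

Derivation:
rank_ℚ(R)=2; free=2−2=0
SNF(R) diag = [4, 4] → torsion [4, 4]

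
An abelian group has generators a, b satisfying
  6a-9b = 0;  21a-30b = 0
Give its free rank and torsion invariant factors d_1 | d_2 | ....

rank_ℚ(R)=2; free=2−2=0
SNF(R) diag = [3, 3] → torsion [3, 3]

Answer: M ≅ ℤ/3 ⊕ ℤ/3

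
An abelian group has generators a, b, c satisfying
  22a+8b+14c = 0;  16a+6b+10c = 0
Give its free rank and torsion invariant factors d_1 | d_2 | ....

rank_ℚ(R)=2; free=3−2=1
SNF(R) diag = [2, 2] → torsion [2, 2]

Answer: M ≅ ℤ^1 ⊕ ℤ/2 ⊕ ℤ/2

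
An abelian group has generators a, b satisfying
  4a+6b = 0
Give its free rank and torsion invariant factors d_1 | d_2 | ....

Answer: M ≅ ℤ^1 ⊕ ℤ/2

Derivation:
rank_ℚ(R)=1; free=2−1=1
SNF(R) diag = [2] → torsion [2]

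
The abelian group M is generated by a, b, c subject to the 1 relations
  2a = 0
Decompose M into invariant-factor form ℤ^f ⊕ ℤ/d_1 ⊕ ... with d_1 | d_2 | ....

rank_ℚ(R)=1; free=3−1=2
SNF(R) diag = [2] → torsion [2]

Answer: M ≅ ℤ^2 ⊕ ℤ/2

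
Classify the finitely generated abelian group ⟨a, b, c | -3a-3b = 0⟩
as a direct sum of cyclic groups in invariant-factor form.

rank_ℚ(R)=1; free=3−1=2
SNF(R) diag = [3] → torsion [3]

Answer: M ≅ ℤ^2 ⊕ ℤ/3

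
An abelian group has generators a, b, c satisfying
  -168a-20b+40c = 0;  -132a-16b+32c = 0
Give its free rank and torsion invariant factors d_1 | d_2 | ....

rank_ℚ(R)=2; free=3−2=1
SNF(R) diag = [4, 12] → torsion [4, 12]

Answer: M ≅ ℤ^1 ⊕ ℤ/4 ⊕ ℤ/12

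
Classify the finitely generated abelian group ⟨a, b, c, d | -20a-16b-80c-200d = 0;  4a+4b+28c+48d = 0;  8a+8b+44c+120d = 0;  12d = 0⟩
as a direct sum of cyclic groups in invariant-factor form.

Answer: M ≅ ℤ/4 ⊕ ℤ/4 ⊕ ℤ/12 ⊕ ℤ/12

Derivation:
rank_ℚ(R)=4; free=4−4=0
SNF(R) diag = [4, 4, 12, 12] → torsion [4, 4, 12, 12]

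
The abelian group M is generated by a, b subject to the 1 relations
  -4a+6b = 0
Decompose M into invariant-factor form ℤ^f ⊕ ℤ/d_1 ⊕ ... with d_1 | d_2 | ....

Answer: M ≅ ℤ^1 ⊕ ℤ/2

Derivation:
rank_ℚ(R)=1; free=2−1=1
SNF(R) diag = [2] → torsion [2]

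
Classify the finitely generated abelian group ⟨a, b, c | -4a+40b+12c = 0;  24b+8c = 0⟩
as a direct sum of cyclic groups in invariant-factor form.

Answer: M ≅ ℤ^1 ⊕ ℤ/4 ⊕ ℤ/8

Derivation:
rank_ℚ(R)=2; free=3−2=1
SNF(R) diag = [4, 8] → torsion [4, 8]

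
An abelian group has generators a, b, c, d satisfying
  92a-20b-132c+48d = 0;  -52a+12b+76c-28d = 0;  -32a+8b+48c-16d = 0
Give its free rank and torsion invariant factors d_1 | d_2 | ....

Answer: M ≅ ℤ^1 ⊕ ℤ/4 ⊕ ℤ/4 ⊕ ℤ/8

Derivation:
rank_ℚ(R)=3; free=4−3=1
SNF(R) diag = [4, 4, 8] → torsion [4, 4, 8]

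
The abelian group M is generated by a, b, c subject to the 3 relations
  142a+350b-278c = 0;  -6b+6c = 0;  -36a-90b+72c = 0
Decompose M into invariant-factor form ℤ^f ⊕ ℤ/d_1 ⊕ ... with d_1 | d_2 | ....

rank_ℚ(R)=3; free=3−3=0
SNF(R) diag = [2, 6, 18] → torsion [2, 6, 18]

Answer: M ≅ ℤ/2 ⊕ ℤ/6 ⊕ ℤ/18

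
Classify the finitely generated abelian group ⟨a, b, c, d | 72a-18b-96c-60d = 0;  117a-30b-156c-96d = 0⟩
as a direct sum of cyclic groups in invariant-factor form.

Answer: M ≅ ℤ^2 ⊕ ℤ/3 ⊕ ℤ/6

Derivation:
rank_ℚ(R)=2; free=4−2=2
SNF(R) diag = [3, 6] → torsion [3, 6]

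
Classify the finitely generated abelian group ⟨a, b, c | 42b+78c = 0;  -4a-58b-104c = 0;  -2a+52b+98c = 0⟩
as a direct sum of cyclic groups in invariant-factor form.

Answer: M ≅ ℤ/2 ⊕ ℤ/6 ⊕ ℤ/6

Derivation:
rank_ℚ(R)=3; free=3−3=0
SNF(R) diag = [2, 6, 6] → torsion [2, 6, 6]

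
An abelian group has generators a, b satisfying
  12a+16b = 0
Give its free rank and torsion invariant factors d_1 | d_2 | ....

rank_ℚ(R)=1; free=2−1=1
SNF(R) diag = [4] → torsion [4]

Answer: M ≅ ℤ^1 ⊕ ℤ/4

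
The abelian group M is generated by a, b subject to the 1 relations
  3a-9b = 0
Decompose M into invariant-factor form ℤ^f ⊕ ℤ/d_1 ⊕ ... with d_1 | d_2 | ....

rank_ℚ(R)=1; free=2−1=1
SNF(R) diag = [3] → torsion [3]

Answer: M ≅ ℤ^1 ⊕ ℤ/3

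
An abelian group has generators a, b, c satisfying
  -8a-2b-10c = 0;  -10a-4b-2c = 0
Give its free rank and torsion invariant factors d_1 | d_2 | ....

Answer: M ≅ ℤ^1 ⊕ ℤ/2 ⊕ ℤ/6

Derivation:
rank_ℚ(R)=2; free=3−2=1
SNF(R) diag = [2, 6] → torsion [2, 6]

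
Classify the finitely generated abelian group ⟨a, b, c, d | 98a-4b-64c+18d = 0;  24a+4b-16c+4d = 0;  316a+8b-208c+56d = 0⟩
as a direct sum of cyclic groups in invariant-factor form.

rank_ℚ(R)=3; free=4−3=1
SNF(R) diag = [2, 4, 4] → torsion [2, 4, 4]

Answer: M ≅ ℤ^1 ⊕ ℤ/2 ⊕ ℤ/4 ⊕ ℤ/4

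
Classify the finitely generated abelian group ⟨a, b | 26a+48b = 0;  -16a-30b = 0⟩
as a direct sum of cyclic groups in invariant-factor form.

Answer: M ≅ ℤ/2 ⊕ ℤ/6

Derivation:
rank_ℚ(R)=2; free=2−2=0
SNF(R) diag = [2, 6] → torsion [2, 6]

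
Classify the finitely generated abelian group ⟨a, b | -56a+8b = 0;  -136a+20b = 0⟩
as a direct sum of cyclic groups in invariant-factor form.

Answer: M ≅ ℤ/4 ⊕ ℤ/8

Derivation:
rank_ℚ(R)=2; free=2−2=0
SNF(R) diag = [4, 8] → torsion [4, 8]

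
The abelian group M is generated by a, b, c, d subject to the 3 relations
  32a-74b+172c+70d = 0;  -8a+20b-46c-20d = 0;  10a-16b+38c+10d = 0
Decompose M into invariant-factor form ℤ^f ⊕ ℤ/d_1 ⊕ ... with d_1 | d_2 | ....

Answer: M ≅ ℤ^1 ⊕ ℤ/2 ⊕ ℤ/2 ⊕ ℤ/6

Derivation:
rank_ℚ(R)=3; free=4−3=1
SNF(R) diag = [2, 2, 6] → torsion [2, 2, 6]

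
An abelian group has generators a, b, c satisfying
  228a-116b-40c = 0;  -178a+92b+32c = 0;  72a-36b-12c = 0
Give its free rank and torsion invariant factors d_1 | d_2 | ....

rank_ℚ(R)=3; free=3−3=0
SNF(R) diag = [2, 4, 12] → torsion [2, 4, 12]

Answer: M ≅ ℤ/2 ⊕ ℤ/4 ⊕ ℤ/12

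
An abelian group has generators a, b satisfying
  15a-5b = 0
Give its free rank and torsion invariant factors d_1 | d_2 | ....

rank_ℚ(R)=1; free=2−1=1
SNF(R) diag = [5] → torsion [5]

Answer: M ≅ ℤ^1 ⊕ ℤ/5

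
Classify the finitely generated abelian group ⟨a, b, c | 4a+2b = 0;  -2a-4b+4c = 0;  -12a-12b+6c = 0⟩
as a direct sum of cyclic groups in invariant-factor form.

Answer: M ≅ ℤ/2 ⊕ ℤ/2 ⊕ ℤ/6

Derivation:
rank_ℚ(R)=3; free=3−3=0
SNF(R) diag = [2, 2, 6] → torsion [2, 2, 6]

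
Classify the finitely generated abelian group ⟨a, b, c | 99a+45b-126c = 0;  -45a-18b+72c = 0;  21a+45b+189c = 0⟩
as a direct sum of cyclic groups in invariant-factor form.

rank_ℚ(R)=3; free=3−3=0
SNF(R) diag = [3, 9, 27] → torsion [3, 9, 27]

Answer: M ≅ ℤ/3 ⊕ ℤ/9 ⊕ ℤ/27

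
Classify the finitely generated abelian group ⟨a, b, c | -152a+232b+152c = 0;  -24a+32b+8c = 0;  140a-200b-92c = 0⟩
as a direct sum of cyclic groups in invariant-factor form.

Answer: M ≅ ℤ/4 ⊕ ℤ/8 ⊕ ℤ/16

Derivation:
rank_ℚ(R)=3; free=3−3=0
SNF(R) diag = [4, 8, 16] → torsion [4, 8, 16]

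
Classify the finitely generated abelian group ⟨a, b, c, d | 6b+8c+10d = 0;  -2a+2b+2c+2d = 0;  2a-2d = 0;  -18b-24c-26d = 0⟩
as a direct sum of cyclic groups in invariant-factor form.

Answer: M ≅ ℤ/2 ⊕ ℤ/2 ⊕ ℤ/2 ⊕ ℤ/4

Derivation:
rank_ℚ(R)=4; free=4−4=0
SNF(R) diag = [2, 2, 2, 4] → torsion [2, 2, 2, 4]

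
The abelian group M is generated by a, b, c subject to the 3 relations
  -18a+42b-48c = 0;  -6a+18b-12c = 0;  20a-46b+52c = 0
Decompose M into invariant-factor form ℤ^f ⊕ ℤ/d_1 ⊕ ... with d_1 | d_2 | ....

rank_ℚ(R)=3; free=3−3=0
SNF(R) diag = [2, 6, 12] → torsion [2, 6, 12]

Answer: M ≅ ℤ/2 ⊕ ℤ/6 ⊕ ℤ/12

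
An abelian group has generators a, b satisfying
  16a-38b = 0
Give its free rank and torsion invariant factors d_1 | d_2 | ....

Answer: M ≅ ℤ^1 ⊕ ℤ/2

Derivation:
rank_ℚ(R)=1; free=2−1=1
SNF(R) diag = [2] → torsion [2]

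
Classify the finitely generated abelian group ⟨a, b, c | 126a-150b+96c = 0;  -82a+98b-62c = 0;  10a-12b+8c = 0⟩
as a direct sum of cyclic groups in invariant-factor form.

rank_ℚ(R)=3; free=3−3=0
SNF(R) diag = [2, 2, 6] → torsion [2, 2, 6]

Answer: M ≅ ℤ/2 ⊕ ℤ/2 ⊕ ℤ/6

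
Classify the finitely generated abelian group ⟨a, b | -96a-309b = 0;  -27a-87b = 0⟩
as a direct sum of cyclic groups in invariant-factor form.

rank_ℚ(R)=2; free=2−2=0
SNF(R) diag = [3, 3] → torsion [3, 3]

Answer: M ≅ ℤ/3 ⊕ ℤ/3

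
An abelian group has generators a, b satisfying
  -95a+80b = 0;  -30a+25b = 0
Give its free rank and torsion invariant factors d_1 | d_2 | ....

rank_ℚ(R)=2; free=2−2=0
SNF(R) diag = [5, 5] → torsion [5, 5]

Answer: M ≅ ℤ/5 ⊕ ℤ/5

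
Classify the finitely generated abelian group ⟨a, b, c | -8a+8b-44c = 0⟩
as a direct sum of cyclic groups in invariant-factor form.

Answer: M ≅ ℤ^2 ⊕ ℤ/4

Derivation:
rank_ℚ(R)=1; free=3−1=2
SNF(R) diag = [4] → torsion [4]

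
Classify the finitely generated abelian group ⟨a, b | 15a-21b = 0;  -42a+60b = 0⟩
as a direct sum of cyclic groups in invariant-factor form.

rank_ℚ(R)=2; free=2−2=0
SNF(R) diag = [3, 6] → torsion [3, 6]

Answer: M ≅ ℤ/3 ⊕ ℤ/6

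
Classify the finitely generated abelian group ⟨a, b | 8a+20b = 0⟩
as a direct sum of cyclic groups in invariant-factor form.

Answer: M ≅ ℤ^1 ⊕ ℤ/4

Derivation:
rank_ℚ(R)=1; free=2−1=1
SNF(R) diag = [4] → torsion [4]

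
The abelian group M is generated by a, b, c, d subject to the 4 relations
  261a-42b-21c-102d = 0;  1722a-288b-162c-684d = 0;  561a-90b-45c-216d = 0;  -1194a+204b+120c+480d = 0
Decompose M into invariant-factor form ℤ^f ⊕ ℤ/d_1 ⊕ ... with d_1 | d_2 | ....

rank_ℚ(R)=4; free=4−4=0
SNF(R) diag = [3, 6, 18, 36] → torsion [3, 6, 18, 36]

Answer: M ≅ ℤ/3 ⊕ ℤ/6 ⊕ ℤ/18 ⊕ ℤ/36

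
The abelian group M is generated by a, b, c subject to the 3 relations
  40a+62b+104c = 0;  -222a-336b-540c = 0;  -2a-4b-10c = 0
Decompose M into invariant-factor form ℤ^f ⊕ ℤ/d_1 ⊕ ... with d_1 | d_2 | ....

rank_ℚ(R)=3; free=3−3=0
SNF(R) diag = [2, 6, 18] → torsion [2, 6, 18]

Answer: M ≅ ℤ/2 ⊕ ℤ/6 ⊕ ℤ/18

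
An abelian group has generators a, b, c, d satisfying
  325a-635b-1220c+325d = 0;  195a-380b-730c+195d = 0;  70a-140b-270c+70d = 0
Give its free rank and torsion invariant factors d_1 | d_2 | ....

Answer: M ≅ ℤ^1 ⊕ ℤ/5 ⊕ ℤ/5 ⊕ ℤ/10

Derivation:
rank_ℚ(R)=3; free=4−3=1
SNF(R) diag = [5, 5, 10] → torsion [5, 5, 10]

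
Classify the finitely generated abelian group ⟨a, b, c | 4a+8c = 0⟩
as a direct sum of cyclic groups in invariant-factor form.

rank_ℚ(R)=1; free=3−1=2
SNF(R) diag = [4] → torsion [4]

Answer: M ≅ ℤ^2 ⊕ ℤ/4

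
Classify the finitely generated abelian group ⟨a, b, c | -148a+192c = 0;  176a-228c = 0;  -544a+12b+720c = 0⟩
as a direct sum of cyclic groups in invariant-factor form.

rank_ℚ(R)=3; free=3−3=0
SNF(R) diag = [4, 12, 12] → torsion [4, 12, 12]

Answer: M ≅ ℤ/4 ⊕ ℤ/12 ⊕ ℤ/12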